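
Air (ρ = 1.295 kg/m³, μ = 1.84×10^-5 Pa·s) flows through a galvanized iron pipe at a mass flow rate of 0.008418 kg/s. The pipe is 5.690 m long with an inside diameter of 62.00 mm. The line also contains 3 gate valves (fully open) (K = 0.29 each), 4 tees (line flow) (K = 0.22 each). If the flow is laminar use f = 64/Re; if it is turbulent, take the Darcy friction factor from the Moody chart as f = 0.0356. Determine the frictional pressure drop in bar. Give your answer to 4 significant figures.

ΔP ≈ 1.506×10^-4 bar

A = πD²/4 = π(0.062)²/4 = 0.003019 m²; mean velocity V = ṁ/(ρA) = 0.008418/(1.295 · 0.003019) = 2.153 m/s.
Reynolds number Re = ρVD/μ = 1.295 · 2.153 · 0.062 / 1.84e-05 = 9395.
Re > 4000 → turbulent; use the Moody-chart value f = 0.0356.
Total minor-loss coefficient ΣK = 3·0.29 + 4·0.22 = 1.75.
ΔP = [f·L/D + ΣK]·(ρV²/2) = [0.0356·5.69/0.062 + 1.75]·(1.295·2.153²/2) = [3.267 + 1.75]·3.002 = 15.06 Pa.
ΔP = 15.06 Pa = 1.506×10^-4 bar.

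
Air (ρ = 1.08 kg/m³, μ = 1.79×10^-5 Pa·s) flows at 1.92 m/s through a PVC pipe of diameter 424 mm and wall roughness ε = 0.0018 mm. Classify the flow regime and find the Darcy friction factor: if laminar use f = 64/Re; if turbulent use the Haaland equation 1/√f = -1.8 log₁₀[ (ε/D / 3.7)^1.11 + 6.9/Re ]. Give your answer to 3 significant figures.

Re = ρVD/μ = 1.08·1.92·0.424/1.79e-05 = 4.912e+04.
Re > 4000 → turbulent. ε/D = 1.8e-06/0.424 = 4.25e-06; Haaland: 1/√f = -1.8 log₁₀[2.55e-07 + 0.00014] = 6.933, so f = 0.02081.

f ≈ 0.0208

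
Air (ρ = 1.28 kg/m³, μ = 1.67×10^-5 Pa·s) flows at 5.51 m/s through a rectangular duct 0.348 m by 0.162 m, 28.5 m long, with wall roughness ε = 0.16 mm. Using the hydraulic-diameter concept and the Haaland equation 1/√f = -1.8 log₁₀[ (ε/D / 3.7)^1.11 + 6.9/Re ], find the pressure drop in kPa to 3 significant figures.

Hydraulic diameter D_h = 4A/P = 4·(0.348·0.162)/(2·(0.348+0.162)) = 0.2255/1.02 = 0.2211 m.
Re = ρVD_h/μ = 1.28·5.51·0.2211/1.67e-05 = 9.337e+04.
ε/D_h = 0.00016/0.2211 = 0.000724; Haaland gives 1/√f = -1.8 log₁₀[7.65e-05+7.39e-05] = 6.881, so f = 0.02112.
ΔP = f(L/D_h)(ρV²/2) = 0.02112·28.5/0.2211·19.43 = 52.9 Pa.
ΔP = 0.0529 kPa.

ΔP ≈ 0.0529 kPa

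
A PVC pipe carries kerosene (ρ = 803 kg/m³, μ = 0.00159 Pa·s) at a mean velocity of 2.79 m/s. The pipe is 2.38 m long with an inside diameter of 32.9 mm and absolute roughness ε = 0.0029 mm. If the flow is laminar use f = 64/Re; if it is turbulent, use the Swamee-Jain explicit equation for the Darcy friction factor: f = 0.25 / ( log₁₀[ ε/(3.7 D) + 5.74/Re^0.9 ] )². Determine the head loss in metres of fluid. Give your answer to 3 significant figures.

Reynolds number Re = ρVD/μ = 803 · 2.79 · 0.0329 / 0.00159 = 4.636e+04.
Re > 4000 → turbulent. Relative roughness ε/D = 2.9e-06/0.0329 = 8.81e-05. Swamee-Jain: f = 0.25/(log₁₀[8.81e-05/3.7 + 5.74/4.636e+04^0.9])² = 0.25/(log₁₀[2.38e-05 + 0.000363])² = 0.25/(-3.413)² = 0.02146.
Darcy-Weisbach: ΔP = f(L/D)(ρV²/2) = 0.02146·(2.38/0.0329)·(803·2.79²/2) = 0.02146·72.34·3125 = 4852 Pa.
Head loss h_f = ΔP/(ρg) = 4852/(803·9.81) = 0.616 m.

h_f ≈ 0.616 m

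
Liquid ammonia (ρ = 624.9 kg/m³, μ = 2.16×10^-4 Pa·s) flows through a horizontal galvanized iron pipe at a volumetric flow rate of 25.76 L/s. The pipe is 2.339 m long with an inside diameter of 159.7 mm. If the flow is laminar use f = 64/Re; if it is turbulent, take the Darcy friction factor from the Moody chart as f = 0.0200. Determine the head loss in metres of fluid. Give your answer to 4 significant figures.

h_f ≈ 0.02469 m

Q = 25.76 L/s = 25.76/1000 = 0.02576 m³/s.
Cross-sectional area A = πD²/4 = π(0.1597)²/4 = 0.02003 m²; mean velocity V = Q/A = 0.02576/0.02003 = 1.286 m/s.
Reynolds number Re = ρVD/μ = 624.9 · 1.286 · 0.1597 / 0.000216 = 5.942e+05.
Re > 4000 → turbulent; use the Moody-chart value f = 0.0200.
Darcy-Weisbach: ΔP = f(L/D)(ρV²/2) = 0.02·(2.339/0.1597)·(624.9·1.286²/2) = 0.02·14.65·516.7 = 151.4 Pa.
Head loss h_f = ΔP/(ρg) = 151.4/(624.9·9.81) = 0.02469 m.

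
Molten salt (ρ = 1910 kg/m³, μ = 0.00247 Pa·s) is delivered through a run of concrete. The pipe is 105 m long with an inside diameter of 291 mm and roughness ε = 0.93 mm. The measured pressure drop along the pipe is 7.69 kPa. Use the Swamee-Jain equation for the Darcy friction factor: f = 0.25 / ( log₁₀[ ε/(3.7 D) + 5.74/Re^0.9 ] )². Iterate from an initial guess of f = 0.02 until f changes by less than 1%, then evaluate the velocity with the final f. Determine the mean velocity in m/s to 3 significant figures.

Rearranging Darcy-Weisbach: V = √(2·ΔP·D/(f·L·ρ)). With ε/D = 0.00093/0.291 = 0.0032, iterate starting from f = 0.02:
  f = 0.02 → V = √(2·7690·0.291/(0.02·105·1910)) = 1.056 m/s; Re = ρVD/μ = 2.377e+05; f → 0.02735
  f = 0.02735 → V = 0.9034 m/s; Re = 2.033e+05; f → 0.02745
Converged (Δf/f < 1%). With the final f = 0.02745: V = √(2·7690·0.291/(0.02745·105·1910)) = 0.9017 m/s.

V ≈ 0.902 m/s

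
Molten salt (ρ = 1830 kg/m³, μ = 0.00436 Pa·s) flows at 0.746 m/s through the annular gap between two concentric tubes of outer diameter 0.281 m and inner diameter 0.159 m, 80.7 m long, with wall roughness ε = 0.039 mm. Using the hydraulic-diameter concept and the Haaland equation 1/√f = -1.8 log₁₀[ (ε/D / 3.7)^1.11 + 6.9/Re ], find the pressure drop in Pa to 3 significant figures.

Hydraulic diameter D_h = 4A/P = D_o - D_i = 0.281 - 0.159 = 0.122 m.
Re = ρVD_h/μ = 1830·0.746·0.122/0.00436 = 3.82e+04.
ε/D_h = 3.9e-05/0.122 = 0.00032; Haaland gives 1/√f = -1.8 log₁₀[3.09e-05+0.000181] = 6.614, so f = 0.02286.
ΔP = f(L/D_h)(ρV²/2) = 0.02286·80.7/0.122·509.2 = 7699 Pa.

ΔP ≈ 7700 Pa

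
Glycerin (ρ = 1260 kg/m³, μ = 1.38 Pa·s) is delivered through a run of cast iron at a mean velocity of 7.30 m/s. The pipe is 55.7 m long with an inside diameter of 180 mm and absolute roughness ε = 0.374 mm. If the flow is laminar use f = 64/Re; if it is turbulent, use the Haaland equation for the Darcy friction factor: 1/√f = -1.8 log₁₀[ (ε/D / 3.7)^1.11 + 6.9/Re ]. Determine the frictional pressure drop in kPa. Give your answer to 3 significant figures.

ΔP ≈ 554 kPa

Reynolds number Re = ρVD/μ = 1260 · 7.3 · 0.18 / 1.38 = 1200.
Re < 2300 → laminar flow, so f = 64/Re = 64/1200 = 0.05334 (the turbulent correlation is not needed).
Darcy-Weisbach: ΔP = f(L/D)(ρV²/2) = 0.05334·(55.7/0.18)·(1260·7.3²/2) = 0.05334·309.4·3.357e+04 = 5.542e+05 Pa.
ΔP = 5.542e+05 Pa = 554 kPa.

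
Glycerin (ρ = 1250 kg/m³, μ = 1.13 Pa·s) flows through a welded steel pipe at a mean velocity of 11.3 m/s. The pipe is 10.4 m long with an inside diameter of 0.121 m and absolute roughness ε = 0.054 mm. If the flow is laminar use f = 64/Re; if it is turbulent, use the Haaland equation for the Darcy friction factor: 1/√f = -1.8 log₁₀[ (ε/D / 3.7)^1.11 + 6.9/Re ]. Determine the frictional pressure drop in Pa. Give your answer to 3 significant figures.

Reynolds number Re = ρVD/μ = 1250 · 11.3 · 0.121 / 1.13 = 1513.
Re < 2300 → laminar flow, so f = 64/Re = 64/1513 = 0.04231 (the turbulent correlation is not needed).
Darcy-Weisbach: ΔP = f(L/D)(ρV²/2) = 0.04231·(10.4/0.121)·(1250·11.3²/2) = 0.04231·85.95·7.981e+04 = 2.902e+05 Pa.

ΔP ≈ 290000 Pa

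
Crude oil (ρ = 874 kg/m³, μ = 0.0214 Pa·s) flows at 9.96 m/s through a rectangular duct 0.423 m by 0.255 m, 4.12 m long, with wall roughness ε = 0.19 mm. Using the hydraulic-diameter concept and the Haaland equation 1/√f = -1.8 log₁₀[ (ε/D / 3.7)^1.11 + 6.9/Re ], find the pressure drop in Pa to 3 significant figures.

Hydraulic diameter D_h = 4A/P = 4·(0.423·0.255)/(2·(0.423+0.255)) = 0.4315/1.356 = 0.3182 m.
Re = ρVD_h/μ = 874·9.96·0.3182/0.0214 = 1.294e+05.
ε/D_h = 0.00019/0.3182 = 0.000597; Haaland gives 1/√f = -1.8 log₁₀[6.18e-05+5.33e-05] = 7.09, so f = 0.01989.
ΔP = f(L/D_h)(ρV²/2) = 0.01989·4.12/0.3182·4.335e+04 = 1.117e+04 Pa.

ΔP ≈ 11200 Pa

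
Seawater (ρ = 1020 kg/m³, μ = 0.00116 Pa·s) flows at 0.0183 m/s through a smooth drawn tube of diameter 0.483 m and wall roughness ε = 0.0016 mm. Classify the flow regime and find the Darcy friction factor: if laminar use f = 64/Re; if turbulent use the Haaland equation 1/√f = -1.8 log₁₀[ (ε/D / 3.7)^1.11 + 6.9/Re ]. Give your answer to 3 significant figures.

f ≈ 0.0331

Re = ρVD/μ = 1020·0.0183·0.483/0.00116 = 7772.
Re > 4000 → turbulent. ε/D = 1.6e-06/0.483 = 3.31e-06; Haaland: 1/√f = -1.8 log₁₀[1.94e-07 + 0.000888] = 5.493, so f = 0.03314.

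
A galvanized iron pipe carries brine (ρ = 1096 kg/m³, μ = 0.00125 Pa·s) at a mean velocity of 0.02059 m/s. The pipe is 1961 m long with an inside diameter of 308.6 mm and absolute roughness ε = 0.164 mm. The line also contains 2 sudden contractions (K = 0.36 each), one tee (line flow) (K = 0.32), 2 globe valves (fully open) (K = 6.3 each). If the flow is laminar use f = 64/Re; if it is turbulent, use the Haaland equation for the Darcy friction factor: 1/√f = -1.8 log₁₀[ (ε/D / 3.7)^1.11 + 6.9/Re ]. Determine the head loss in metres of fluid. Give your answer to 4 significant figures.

h_f ≈ 0.005374 m

Reynolds number Re = ρVD/μ = 1096 · 0.02059 · 0.3086 / 0.00125 = 5571.
Re > 4000 → turbulent. Relative roughness ε/D = 0.000164/0.3086 = 0.000531. Haaland: 1/√f = -1.8 log₁₀[(0.000531/3.7)^1.11 + 6.9/5571] = -1.8 log₁₀[5.43e-05 + 0.00124] = 5.199, so f = 0.03699.
Total minor-loss coefficient ΣK = 2·0.36 + 1·0.32 + 2·6.3 = 13.6.
ΔP = [f·L/D + ΣK]·(ρV²/2) = [0.03699·1961/0.3086 + 13.6]·(1096·0.02059²/2) = [235.1 + 13.6]·0.2323 = 57.78 Pa.
Head loss h_f = ΔP/(ρg) = 57.78/(1096·9.81) = 0.005374 m.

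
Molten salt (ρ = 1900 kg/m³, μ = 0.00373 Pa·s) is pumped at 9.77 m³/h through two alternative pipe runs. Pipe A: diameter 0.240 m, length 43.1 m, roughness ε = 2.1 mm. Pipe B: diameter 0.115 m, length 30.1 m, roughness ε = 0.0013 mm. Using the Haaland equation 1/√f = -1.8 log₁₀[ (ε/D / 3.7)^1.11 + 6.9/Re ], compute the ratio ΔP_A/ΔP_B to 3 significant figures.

Pipe A: V = Q/A = 0.002714/0.04524 = 0.05999 m/s; Re = 7334; ε/D = 0.00875; Haaland → f = 0.04342; ΔP_A = f(L/D)(ρV²/2) = 26.66 Pa.
Pipe B: V = Q/A = 0.002714/0.01039 = 0.2613 m/s; Re = 1.531e+04; ε/D = 1.13e-05; Haaland → f = 0.02758; ΔP_B = f(L/D)(ρV²/2) = 468.2 Pa.
ΔP_A/ΔP_B = 26.66/468.2 = 0.0569.

ΔP_A/ΔP_B ≈ 0.0569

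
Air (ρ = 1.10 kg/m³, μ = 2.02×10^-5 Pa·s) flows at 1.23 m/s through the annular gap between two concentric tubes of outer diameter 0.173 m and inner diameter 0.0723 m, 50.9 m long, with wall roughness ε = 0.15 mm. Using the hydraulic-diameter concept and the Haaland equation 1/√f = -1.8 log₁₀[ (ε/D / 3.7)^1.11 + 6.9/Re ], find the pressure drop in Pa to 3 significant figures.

ΔP ≈ 15.2 Pa

Hydraulic diameter D_h = 4A/P = D_o - D_i = 0.173 - 0.0723 = 0.1007 m.
Re = ρVD_h/μ = 1.1·1.23·0.1007/2.02e-05 = 6745.
ε/D_h = 0.00015/0.1007 = 0.00149; Haaland gives 1/√f = -1.8 log₁₀[0.00017+0.00102] = 5.262, so f = 0.03612.
ΔP = f(L/D_h)(ρV²/2) = 0.03612·50.9/0.1007·0.8321 = 15.19 Pa.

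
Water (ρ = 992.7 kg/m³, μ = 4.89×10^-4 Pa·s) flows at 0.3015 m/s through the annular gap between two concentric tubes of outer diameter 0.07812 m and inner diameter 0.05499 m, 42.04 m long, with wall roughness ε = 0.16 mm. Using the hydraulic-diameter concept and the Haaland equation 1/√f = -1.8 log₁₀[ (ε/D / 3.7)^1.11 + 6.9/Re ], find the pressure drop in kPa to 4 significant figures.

ΔP ≈ 3.124 kPa

Hydraulic diameter D_h = 4A/P = D_o - D_i = 0.07812 - 0.05499 = 0.02313 m.
Re = ρVD_h/μ = 992.7·0.3015·0.02313/0.000489 = 1.416e+04.
ε/D_h = 0.00016/0.02313 = 0.00692; Haaland gives 1/√f = -1.8 log₁₀[0.000937+0.000487] = 5.124, so f = 0.03809.
ΔP = f(L/D_h)(ρV²/2) = 0.03809·42.04/0.02313·45.12 = 3124 Pa.
ΔP = 3.124 kPa.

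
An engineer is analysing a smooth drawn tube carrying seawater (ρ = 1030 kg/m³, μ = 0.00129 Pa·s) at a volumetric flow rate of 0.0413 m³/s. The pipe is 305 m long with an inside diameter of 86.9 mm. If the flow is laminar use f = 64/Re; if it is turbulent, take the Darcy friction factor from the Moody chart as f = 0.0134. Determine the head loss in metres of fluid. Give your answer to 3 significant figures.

h_f ≈ 116 m

Cross-sectional area A = πD²/4 = π(0.0869)²/4 = 0.005931 m²; mean velocity V = Q/A = 0.0413/0.005931 = 6.963 m/s.
Reynolds number Re = ρVD/μ = 1030 · 6.963 · 0.0869 / 0.00129 = 4.832e+05.
Re > 4000 → turbulent; use the Moody-chart value f = 0.0134.
Darcy-Weisbach: ΔP = f(L/D)(ρV²/2) = 0.0134·(305/0.0869)·(1030·6.963²/2) = 0.0134·3510·2.497e+04 = 1.174e+06 Pa.
Head loss h_f = ΔP/(ρg) = 1.174e+06/(1030·9.81) = 116 m.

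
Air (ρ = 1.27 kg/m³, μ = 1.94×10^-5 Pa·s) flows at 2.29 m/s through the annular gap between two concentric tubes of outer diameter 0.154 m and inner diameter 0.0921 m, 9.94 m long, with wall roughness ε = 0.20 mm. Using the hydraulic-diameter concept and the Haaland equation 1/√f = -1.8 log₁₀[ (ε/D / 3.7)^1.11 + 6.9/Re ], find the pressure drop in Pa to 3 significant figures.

ΔP ≈ 19.1 Pa

Hydraulic diameter D_h = 4A/P = D_o - D_i = 0.154 - 0.0921 = 0.0619 m.
Re = ρVD_h/μ = 1.27·2.29·0.0619/1.94e-05 = 9280.
ε/D_h = 0.0002/0.0619 = 0.00323; Haaland gives 1/√f = -1.8 log₁₀[0.000402+0.000744] = 5.293, so f = 0.03569.
ΔP = f(L/D_h)(ρV²/2) = 0.03569·9.94/0.0619·3.33 = 19.08 Pa.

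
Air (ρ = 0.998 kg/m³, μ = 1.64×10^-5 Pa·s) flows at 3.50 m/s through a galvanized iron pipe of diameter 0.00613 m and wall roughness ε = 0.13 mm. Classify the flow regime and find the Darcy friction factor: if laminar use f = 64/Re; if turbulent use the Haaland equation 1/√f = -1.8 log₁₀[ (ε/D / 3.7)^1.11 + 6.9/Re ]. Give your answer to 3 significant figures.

f ≈ 0.0490

Re = ρVD/μ = 0.998·3.5·0.00613/1.64e-05 = 1306.
Re < 2300 → laminar, so f = 64/Re = 0.04902 (roughness is irrelevant in laminar flow).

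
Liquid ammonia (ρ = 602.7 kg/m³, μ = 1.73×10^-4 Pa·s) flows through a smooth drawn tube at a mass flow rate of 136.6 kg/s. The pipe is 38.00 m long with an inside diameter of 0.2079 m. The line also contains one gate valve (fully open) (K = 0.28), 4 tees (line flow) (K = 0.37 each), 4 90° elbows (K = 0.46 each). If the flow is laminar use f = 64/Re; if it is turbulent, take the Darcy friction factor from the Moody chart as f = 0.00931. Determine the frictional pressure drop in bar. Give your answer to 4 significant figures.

ΔP ≈ 0.7122 bar

A = πD²/4 = π(0.2079)²/4 = 0.03395 m²; mean velocity V = ṁ/(ρA) = 136.6/(602.7 · 0.03395) = 6.677 m/s.
Reynolds number Re = ρVD/μ = 602.7 · 6.677 · 0.2079 / 0.000173 = 4.836e+06.
Re > 4000 → turbulent; use the Moody-chart value f = 0.00931.
Total minor-loss coefficient ΣK = 1·0.28 + 4·0.37 + 4·0.46 = 3.6.
ΔP = [f·L/D + ΣK]·(ρV²/2) = [0.00931·38/0.2079 + 3.6]·(602.7·6.677²/2) = [1.702 + 3.6]·1.343e+04 = 7.122e+04 Pa.
ΔP = 7.122e+04 Pa = 0.7122 bar.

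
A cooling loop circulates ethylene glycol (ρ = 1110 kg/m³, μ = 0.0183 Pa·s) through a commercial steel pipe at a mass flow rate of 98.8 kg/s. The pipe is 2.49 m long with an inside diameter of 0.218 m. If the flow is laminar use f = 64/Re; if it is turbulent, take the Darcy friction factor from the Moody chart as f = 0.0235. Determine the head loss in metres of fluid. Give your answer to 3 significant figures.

h_f ≈ 0.0778 m

A = πD²/4 = π(0.218)²/4 = 0.03733 m²; mean velocity V = ṁ/(ρA) = 98.8/(1110 · 0.03733) = 2.385 m/s.
Reynolds number Re = ρVD/μ = 1110 · 2.385 · 0.218 / 0.0183 = 3.153e+04.
Re > 4000 → turbulent; use the Moody-chart value f = 0.0235.
Darcy-Weisbach: ΔP = f(L/D)(ρV²/2) = 0.0235·(2.49/0.218)·(1110·2.385²/2) = 0.0235·11.42·3156 = 847.2 Pa.
Head loss h_f = ΔP/(ρg) = 847.2/(1110·9.81) = 0.0778 m.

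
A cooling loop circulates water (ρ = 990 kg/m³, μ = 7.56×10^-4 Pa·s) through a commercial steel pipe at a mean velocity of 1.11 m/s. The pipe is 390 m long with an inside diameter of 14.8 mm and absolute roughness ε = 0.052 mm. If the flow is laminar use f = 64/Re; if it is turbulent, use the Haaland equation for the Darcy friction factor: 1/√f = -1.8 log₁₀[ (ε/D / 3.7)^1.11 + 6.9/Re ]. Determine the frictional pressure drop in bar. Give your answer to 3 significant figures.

ΔP ≈ 5.10 bar

Reynolds number Re = ρVD/μ = 990 · 1.11 · 0.0148 / 0.000756 = 2.151e+04.
Re > 4000 → turbulent. Relative roughness ε/D = 5.2e-05/0.0148 = 0.00351. Haaland: 1/√f = -1.8 log₁₀[(0.00351/3.7)^1.11 + 6.9/2.151e+04] = -1.8 log₁₀[0.000442 + 0.000321] = 5.612, so f = 0.03175.
Darcy-Weisbach: ΔP = f(L/D)(ρV²/2) = 0.03175·(390/0.0148)·(990·1.11²/2) = 0.03175·2.635e+04·609.9 = 5.103e+05 Pa.
ΔP = 5.103e+05 Pa = 5.10 bar.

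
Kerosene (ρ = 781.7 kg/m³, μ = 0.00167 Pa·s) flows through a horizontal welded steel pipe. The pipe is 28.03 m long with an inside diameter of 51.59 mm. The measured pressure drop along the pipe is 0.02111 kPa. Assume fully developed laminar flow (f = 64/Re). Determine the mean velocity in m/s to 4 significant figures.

For laminar flow, f = 64/Re with Re = ρVD/μ, so Darcy-Weisbach reduces to ΔP = 32μLV/D². Solving for V: V = ΔP·D²/(32μL) = 21.11·(0.05159)²/(32·0.00167·28.03) = 0.03751 m/s.
Check: Re = ρVD/μ = 781.7·0.03751·0.05159/0.00167 = 905.8 < 2300, so the laminar assumption holds.

V ≈ 0.03751 m/s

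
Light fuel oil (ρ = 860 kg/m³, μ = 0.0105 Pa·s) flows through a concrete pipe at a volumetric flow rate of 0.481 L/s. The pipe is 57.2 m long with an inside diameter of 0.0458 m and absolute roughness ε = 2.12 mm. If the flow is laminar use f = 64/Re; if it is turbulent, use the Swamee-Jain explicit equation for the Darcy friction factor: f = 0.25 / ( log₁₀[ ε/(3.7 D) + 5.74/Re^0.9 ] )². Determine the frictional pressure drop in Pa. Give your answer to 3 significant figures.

Q = 0.481 L/s = 0.481/1000 = 0.000481 m³/s.
Cross-sectional area A = πD²/4 = π(0.0458)²/4 = 0.001647 m²; mean velocity V = Q/A = 0.000481/0.001647 = 0.292 m/s.
Reynolds number Re = ρVD/μ = 860 · 0.292 · 0.0458 / 0.0105 = 1095.
Re < 2300 → laminar flow, so f = 64/Re = 64/1095 = 0.05844 (the turbulent correlation is not needed).
Darcy-Weisbach: ΔP = f(L/D)(ρV²/2) = 0.05844·(57.2/0.0458)·(860·0.292²/2) = 0.05844·1249·36.65 = 2675 Pa.

ΔP ≈ 2680 Pa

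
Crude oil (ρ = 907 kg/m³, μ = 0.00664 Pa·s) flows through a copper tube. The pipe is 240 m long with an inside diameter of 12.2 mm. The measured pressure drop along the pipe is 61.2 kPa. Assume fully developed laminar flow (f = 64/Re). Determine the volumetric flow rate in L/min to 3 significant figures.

For laminar flow, f = 64/Re with Re = ρVD/μ, so Darcy-Weisbach reduces to ΔP = 32μLV/D². Solving for V: V = ΔP·D²/(32μL) = 6.12e+04·(0.0122)²/(32·0.00664·240) = 0.1786 m/s.
Check: Re = ρVD/μ = 907·0.1786·0.0122/0.00664 = 297.7 < 2300, so the laminar assumption holds.
Q = V·A = 0.1786·(π/4·0.0122²) = 2.088e-05 m³/s = 1.25 L/min.

Q ≈ 1.25 L/min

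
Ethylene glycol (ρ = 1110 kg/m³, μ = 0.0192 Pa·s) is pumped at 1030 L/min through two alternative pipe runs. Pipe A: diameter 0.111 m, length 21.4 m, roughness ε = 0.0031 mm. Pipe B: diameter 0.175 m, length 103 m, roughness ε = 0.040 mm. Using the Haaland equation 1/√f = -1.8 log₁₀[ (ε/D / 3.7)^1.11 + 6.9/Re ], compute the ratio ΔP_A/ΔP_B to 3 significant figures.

Pipe A: V = Q/A = 0.01717/0.009677 = 1.774 m/s; Re = 1.138e+04; ε/D = 2.79e-05; Haaland → f = 0.02984; ΔP_A = f(L/D)(ρV²/2) = 1.005e+04 Pa.
Pipe B: V = Q/A = 0.01717/0.02405 = 0.7137 m/s; Re = 7221; ε/D = 0.000229; Haaland → f = 0.03406; ΔP_B = f(L/D)(ρV²/2) = 5668 Pa.
ΔP_A/ΔP_B = 1.005e+04/5668 = 1.77.

ΔP_A/ΔP_B ≈ 1.77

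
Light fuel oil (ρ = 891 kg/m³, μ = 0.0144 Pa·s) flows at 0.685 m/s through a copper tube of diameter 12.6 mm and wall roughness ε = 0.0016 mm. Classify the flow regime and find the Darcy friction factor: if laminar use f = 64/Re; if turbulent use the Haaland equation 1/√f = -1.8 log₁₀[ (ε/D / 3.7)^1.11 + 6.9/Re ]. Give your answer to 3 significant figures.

Re = ρVD/μ = 891·0.685·0.0126/0.0144 = 534.
Re < 2300 → laminar, so f = 64/Re = 0.1198 (roughness is irrelevant in laminar flow).

f ≈ 0.120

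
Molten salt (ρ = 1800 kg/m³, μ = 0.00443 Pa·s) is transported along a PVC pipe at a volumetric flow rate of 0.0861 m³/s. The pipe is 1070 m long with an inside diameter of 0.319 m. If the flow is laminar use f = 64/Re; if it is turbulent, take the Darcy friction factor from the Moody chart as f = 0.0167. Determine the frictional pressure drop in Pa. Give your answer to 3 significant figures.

ΔP ≈ 58500 Pa

Cross-sectional area A = πD²/4 = π(0.319)²/4 = 0.07992 m²; mean velocity V = Q/A = 0.0861/0.07992 = 1.077 m/s.
Reynolds number Re = ρVD/μ = 1800 · 1.077 · 0.319 / 0.00443 = 1.396e+05.
Re > 4000 → turbulent; use the Moody-chart value f = 0.0167.
Darcy-Weisbach: ΔP = f(L/D)(ρV²/2) = 0.0167·(1070/0.319)·(1800·1.077²/2) = 0.0167·3354·1044 = 5.851e+04 Pa.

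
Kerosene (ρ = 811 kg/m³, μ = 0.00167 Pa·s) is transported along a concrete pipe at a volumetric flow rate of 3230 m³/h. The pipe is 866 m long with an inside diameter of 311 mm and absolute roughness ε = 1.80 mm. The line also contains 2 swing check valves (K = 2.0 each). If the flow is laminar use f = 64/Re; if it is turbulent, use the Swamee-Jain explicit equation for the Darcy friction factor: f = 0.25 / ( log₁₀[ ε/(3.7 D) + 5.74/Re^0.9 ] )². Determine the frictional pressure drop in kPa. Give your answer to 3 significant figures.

Q = 3230 m³/h = 3230/3600 = 0.8972 m³/s.
Cross-sectional area A = πD²/4 = π(0.311)²/4 = 0.07596 m²; mean velocity V = Q/A = 0.8972/0.07596 = 11.81 m/s.
Reynolds number Re = ρVD/μ = 811 · 11.81 · 0.311 / 0.00167 = 1.784e+06.
Re > 4000 → turbulent. Relative roughness ε/D = 0.0018/0.311 = 0.00579. Swamee-Jain: f = 0.25/(log₁₀[0.00579/3.7 + 5.74/1.784e+06^0.9])² = 0.25/(log₁₀[0.00156 + 1.36e-05])² = 0.25/(-2.802)² = 0.03184.
Total minor-loss coefficient ΣK = 2·2 = 4.
ΔP = [f·L/D + ΣK]·(ρV²/2) = [0.03184·866/0.311 + 4]·(811·11.81²/2) = [88.67 + 4]·5.657e+04 = 5.242e+06 Pa.
ΔP = 5.242e+06 Pa = 5240 kPa.

ΔP ≈ 5240 kPa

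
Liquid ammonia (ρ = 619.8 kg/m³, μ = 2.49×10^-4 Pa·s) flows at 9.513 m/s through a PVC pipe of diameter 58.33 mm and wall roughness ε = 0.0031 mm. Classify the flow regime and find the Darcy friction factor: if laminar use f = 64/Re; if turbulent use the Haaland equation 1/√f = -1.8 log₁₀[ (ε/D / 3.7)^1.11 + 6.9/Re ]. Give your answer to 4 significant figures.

f ≈ 0.01217

Re = ρVD/μ = 619.8·9.513·0.05833/0.000249 = 1.381e+06.
Re > 4000 → turbulent. ε/D = 3.1e-06/0.05833 = 5.31e-05; Haaland: 1/√f = -1.8 log₁₀[4.21e-06 + 5e-06] = 9.064, so f = 0.01217.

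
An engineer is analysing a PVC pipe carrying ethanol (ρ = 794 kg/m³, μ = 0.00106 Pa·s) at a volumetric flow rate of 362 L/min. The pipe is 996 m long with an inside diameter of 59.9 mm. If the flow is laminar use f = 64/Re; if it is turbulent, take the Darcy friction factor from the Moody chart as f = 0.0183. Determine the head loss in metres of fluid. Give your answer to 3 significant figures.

h_f ≈ 71.1 m

Q = 362 L/min = 362/60000 = 0.006033 m³/s.
Cross-sectional area A = πD²/4 = π(0.0599)²/4 = 0.002818 m²; mean velocity V = Q/A = 0.006033/0.002818 = 2.141 m/s.
Reynolds number Re = ρVD/μ = 794 · 2.141 · 0.0599 / 0.00106 = 9.606e+04.
Re > 4000 → turbulent; use the Moody-chart value f = 0.0183.
Darcy-Weisbach: ΔP = f(L/D)(ρV²/2) = 0.0183·(996/0.0599)·(794·2.141²/2) = 0.0183·1.663e+04·1820 = 5.537e+05 Pa.
Head loss h_f = ΔP/(ρg) = 5.537e+05/(794·9.81) = 71.1 m.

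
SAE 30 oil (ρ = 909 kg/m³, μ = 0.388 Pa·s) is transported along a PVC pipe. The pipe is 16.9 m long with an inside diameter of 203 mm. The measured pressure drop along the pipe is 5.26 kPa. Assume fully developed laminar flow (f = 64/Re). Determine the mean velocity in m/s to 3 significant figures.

V ≈ 1.03 m/s

For laminar flow, f = 64/Re with Re = ρVD/μ, so Darcy-Weisbach reduces to ΔP = 32μLV/D². Solving for V: V = ΔP·D²/(32μL) = 5260·(0.203)²/(32·0.388·16.9) = 1.033 m/s.
Check: Re = ρVD/μ = 909·1.033·0.203/0.388 = 491.3 < 2300, so the laminar assumption holds.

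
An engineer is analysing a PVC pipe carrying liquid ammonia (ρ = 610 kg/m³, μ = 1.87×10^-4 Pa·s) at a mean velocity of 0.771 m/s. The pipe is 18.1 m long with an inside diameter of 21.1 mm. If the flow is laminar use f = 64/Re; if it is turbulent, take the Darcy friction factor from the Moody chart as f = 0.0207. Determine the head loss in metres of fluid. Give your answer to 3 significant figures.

h_f ≈ 0.538 m

Reynolds number Re = ρVD/μ = 610 · 0.771 · 0.0211 / 0.000187 = 5.307e+04.
Re > 4000 → turbulent; use the Moody-chart value f = 0.0207.
Darcy-Weisbach: ΔP = f(L/D)(ρV²/2) = 0.0207·(18.1/0.0211)·(610·0.771²/2) = 0.0207·857.8·181.3 = 3219 Pa.
Head loss h_f = ΔP/(ρg) = 3219/(610·9.81) = 0.538 m.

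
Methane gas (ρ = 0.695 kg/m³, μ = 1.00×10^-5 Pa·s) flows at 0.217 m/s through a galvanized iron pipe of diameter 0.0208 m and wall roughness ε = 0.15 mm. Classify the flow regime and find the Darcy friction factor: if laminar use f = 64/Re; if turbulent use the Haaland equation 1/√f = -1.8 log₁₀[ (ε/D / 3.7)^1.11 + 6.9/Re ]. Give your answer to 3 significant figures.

f ≈ 0.204

Re = ρVD/μ = 0.695·0.217·0.0208/1e-05 = 313.7.
Re < 2300 → laminar, so f = 64/Re = 0.204 (roughness is irrelevant in laminar flow).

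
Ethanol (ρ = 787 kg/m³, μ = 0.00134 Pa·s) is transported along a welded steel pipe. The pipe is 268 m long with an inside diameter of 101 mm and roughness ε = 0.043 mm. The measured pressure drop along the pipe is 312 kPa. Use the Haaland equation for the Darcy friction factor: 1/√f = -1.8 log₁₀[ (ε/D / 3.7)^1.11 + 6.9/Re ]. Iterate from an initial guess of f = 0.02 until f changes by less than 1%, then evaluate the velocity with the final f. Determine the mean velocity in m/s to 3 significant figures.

Rearranging Darcy-Weisbach: V = √(2·ΔP·D/(f·L·ρ)). With ε/D = 4.3e-05/0.101 = 0.000426, iterate starting from f = 0.02:
  f = 0.02 → V = √(2·3.12e+05·0.101/(0.02·268·787)) = 3.865 m/s; Re = ρVD/μ = 2.293e+05; f → 0.01801
  f = 0.01801 → V = 4.073 m/s; Re = 2.416e+05; f → 0.01793
Converged (Δf/f < 1%). With the final f = 0.01793: V = √(2·3.12e+05·0.101/(0.01793·268·787)) = 4.082 m/s.

V ≈ 4.08 m/s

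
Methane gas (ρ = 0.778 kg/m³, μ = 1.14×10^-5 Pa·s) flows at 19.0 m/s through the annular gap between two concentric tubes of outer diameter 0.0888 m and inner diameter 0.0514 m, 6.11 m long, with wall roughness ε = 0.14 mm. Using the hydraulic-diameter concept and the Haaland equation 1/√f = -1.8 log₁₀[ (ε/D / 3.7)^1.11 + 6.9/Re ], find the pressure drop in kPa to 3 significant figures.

ΔP ≈ 0.687 kPa

Hydraulic diameter D_h = 4A/P = D_o - D_i = 0.0888 - 0.0514 = 0.0374 m.
Re = ρVD_h/μ = 0.778·19·0.0374/1.14e-05 = 4.85e+04.
ε/D_h = 0.00014/0.0374 = 0.00374; Haaland gives 1/√f = -1.8 log₁₀[0.000474+0.000142] = 5.779, so f = 0.02995.
ΔP = f(L/D_h)(ρV²/2) = 0.02995·6.11/0.0374·140.4 = 687 Pa.
ΔP = 0.687 kPa.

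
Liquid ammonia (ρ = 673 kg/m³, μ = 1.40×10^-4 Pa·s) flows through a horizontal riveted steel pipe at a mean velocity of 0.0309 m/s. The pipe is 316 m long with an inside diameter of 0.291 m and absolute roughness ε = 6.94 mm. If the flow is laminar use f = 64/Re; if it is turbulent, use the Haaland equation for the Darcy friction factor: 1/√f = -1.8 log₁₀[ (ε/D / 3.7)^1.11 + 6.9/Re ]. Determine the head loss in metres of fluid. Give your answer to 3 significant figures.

h_f ≈ 0.00280 m

Reynolds number Re = ρVD/μ = 673 · 0.0309 · 0.291 / 0.00014 = 4.323e+04.
Re > 4000 → turbulent. Relative roughness ε/D = 0.00694/0.291 = 0.0238. Haaland: 1/√f = -1.8 log₁₀[(0.0238/3.7)^1.11 + 6.9/4.323e+04] = -1.8 log₁₀[0.0037 + 0.00016] = 4.344, so f = 0.05299.
Darcy-Weisbach: ΔP = f(L/D)(ρV²/2) = 0.05299·(316/0.291)·(673·0.0309²/2) = 0.05299·1086·0.3213 = 18.49 Pa.
Head loss h_f = ΔP/(ρg) = 18.49/(673·9.81) = 0.00280 m.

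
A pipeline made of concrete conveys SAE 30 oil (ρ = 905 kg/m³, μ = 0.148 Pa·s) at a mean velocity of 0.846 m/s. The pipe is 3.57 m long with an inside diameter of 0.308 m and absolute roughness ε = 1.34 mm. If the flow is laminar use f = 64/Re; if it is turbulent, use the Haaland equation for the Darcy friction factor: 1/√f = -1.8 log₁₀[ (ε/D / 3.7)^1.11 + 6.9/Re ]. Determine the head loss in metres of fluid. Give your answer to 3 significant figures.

h_f ≈ 0.0170 m

Reynolds number Re = ρVD/μ = 905 · 0.846 · 0.308 / 0.148 = 1593.
Re < 2300 → laminar flow, so f = 64/Re = 64/1593 = 0.04017 (the turbulent correlation is not needed).
Darcy-Weisbach: ΔP = f(L/D)(ρV²/2) = 0.04017·(3.57/0.308)·(905·0.846²/2) = 0.04017·11.59·323.9 = 150.8 Pa.
Head loss h_f = ΔP/(ρg) = 150.8/(905·9.81) = 0.0170 m.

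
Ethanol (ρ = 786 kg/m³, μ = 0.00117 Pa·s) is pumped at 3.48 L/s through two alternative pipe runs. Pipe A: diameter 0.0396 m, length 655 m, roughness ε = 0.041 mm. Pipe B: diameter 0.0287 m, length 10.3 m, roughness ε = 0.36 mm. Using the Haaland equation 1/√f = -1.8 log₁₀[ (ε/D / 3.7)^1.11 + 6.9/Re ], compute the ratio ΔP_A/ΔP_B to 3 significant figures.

Pipe A: V = Q/A = 0.00348/0.001232 = 2.826 m/s; Re = 7.517e+04; ε/D = 0.00104; Haaland → f = 0.0227; ΔP_A = f(L/D)(ρV²/2) = 1.178e+06 Pa.
Pipe B: V = Q/A = 0.00348/0.0006469 = 5.379 m/s; Re = 1.037e+05; ε/D = 0.0125; Haaland → f = 0.04154; ΔP_B = f(L/D)(ρV²/2) = 1.695e+05 Pa.
ΔP_A/ΔP_B = 1.178e+06/1.695e+05 = 6.95.

ΔP_A/ΔP_B ≈ 6.95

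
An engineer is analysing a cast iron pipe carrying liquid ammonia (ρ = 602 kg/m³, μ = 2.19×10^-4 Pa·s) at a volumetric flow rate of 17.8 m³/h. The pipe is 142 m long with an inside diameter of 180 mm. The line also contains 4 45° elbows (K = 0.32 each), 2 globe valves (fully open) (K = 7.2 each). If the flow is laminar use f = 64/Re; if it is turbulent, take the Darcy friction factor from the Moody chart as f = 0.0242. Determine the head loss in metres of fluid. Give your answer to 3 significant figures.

h_f ≈ 0.0669 m

Q = 17.8 m³/h = 17.8/3600 = 0.004944 m³/s.
Cross-sectional area A = πD²/4 = π(0.18)²/4 = 0.02545 m²; mean velocity V = Q/A = 0.004944/0.02545 = 0.1943 m/s.
Reynolds number Re = ρVD/μ = 602 · 0.1943 · 0.18 / 0.000219 = 9.614e+04.
Re > 4000 → turbulent; use the Moody-chart value f = 0.0242.
Total minor-loss coefficient ΣK = 4·0.32 + 2·7.2 = 15.7.
ΔP = [f·L/D + ΣK]·(ρV²/2) = [0.0242·142/0.18 + 15.7]·(602·0.1943²/2) = [19.09 + 15.7]·11.36 = 395.1 Pa.
Head loss h_f = ΔP/(ρg) = 395.1/(602·9.81) = 0.0669 m.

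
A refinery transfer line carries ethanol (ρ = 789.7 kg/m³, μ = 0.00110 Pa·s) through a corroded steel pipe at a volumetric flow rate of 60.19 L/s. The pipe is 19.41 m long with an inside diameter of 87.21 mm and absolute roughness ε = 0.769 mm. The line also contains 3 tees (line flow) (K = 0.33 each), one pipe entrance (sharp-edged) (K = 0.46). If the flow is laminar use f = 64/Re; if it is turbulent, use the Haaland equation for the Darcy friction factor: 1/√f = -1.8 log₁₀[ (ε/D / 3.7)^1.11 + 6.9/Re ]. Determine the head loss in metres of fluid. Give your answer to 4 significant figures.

h_f ≈ 49.56 m

Q = 60.19 L/s = 60.19/1000 = 0.06019 m³/s.
Cross-sectional area A = πD²/4 = π(0.08721)²/4 = 0.005973 m²; mean velocity V = Q/A = 0.06019/0.005973 = 10.08 m/s.
Reynolds number Re = ρVD/μ = 789.7 · 10.08 · 0.08721 / 0.0011 = 6.309e+05.
Re > 4000 → turbulent. Relative roughness ε/D = 0.000769/0.08721 = 0.00882. Haaland: 1/√f = -1.8 log₁₀[(0.00882/3.7)^1.11 + 6.9/6.309e+05] = -1.8 log₁₀[0.00123 + 1.09e-05] = 5.233, so f = 0.03651.
Total minor-loss coefficient ΣK = 3·0.33 + 1·0.46 = 1.45.
ΔP = [f·L/D + ΣK]·(ρV²/2) = [0.03651·19.41/0.08721 + 1.45]·(789.7·10.08²/2) = [8.126 + 1.45]·4.009e+04 = 3.839e+05 Pa.
Head loss h_f = ΔP/(ρg) = 3.839e+05/(789.7·9.81) = 49.56 m.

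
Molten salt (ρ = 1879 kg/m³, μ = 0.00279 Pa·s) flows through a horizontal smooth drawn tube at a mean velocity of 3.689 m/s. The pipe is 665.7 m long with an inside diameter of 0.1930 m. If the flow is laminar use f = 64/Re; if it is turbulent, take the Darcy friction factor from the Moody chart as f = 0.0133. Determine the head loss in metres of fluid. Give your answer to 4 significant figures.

h_f ≈ 31.82 m

Reynolds number Re = ρVD/μ = 1879 · 3.689 · 0.193 / 0.00279 = 4.795e+05.
Re > 4000 → turbulent; use the Moody-chart value f = 0.0133.
Darcy-Weisbach: ΔP = f(L/D)(ρV²/2) = 0.0133·(665.7/0.193)·(1879·3.689²/2) = 0.0133·3449·1.279e+04 = 5.865e+05 Pa.
Head loss h_f = ΔP/(ρg) = 5.865e+05/(1879·9.81) = 31.82 m.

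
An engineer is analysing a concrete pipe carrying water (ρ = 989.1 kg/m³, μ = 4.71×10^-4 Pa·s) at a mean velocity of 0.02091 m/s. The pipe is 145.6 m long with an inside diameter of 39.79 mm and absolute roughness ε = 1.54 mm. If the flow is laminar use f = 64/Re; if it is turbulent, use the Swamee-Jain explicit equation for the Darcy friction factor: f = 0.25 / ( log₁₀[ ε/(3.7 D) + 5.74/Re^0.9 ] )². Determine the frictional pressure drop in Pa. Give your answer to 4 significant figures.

Reynolds number Re = ρVD/μ = 989.1 · 0.02091 · 0.03979 / 0.000471 = 1747.
Re < 2300 → laminar flow, so f = 64/Re = 64/1747 = 0.03663 (the turbulent correlation is not needed).
Darcy-Weisbach: ΔP = f(L/D)(ρV²/2) = 0.03663·(145.6/0.03979)·(989.1·0.02091²/2) = 0.03663·3659·0.2162 = 28.98 Pa.

ΔP ≈ 28.98 Pa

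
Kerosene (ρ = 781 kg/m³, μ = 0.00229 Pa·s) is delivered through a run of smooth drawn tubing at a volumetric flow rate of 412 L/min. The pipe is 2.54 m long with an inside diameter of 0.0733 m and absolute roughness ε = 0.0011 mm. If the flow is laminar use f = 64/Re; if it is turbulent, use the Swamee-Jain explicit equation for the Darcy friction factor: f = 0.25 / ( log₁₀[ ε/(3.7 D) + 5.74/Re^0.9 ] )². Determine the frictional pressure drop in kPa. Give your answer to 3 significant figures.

Q = 412 L/min = 412/60000 = 0.006867 m³/s.
Cross-sectional area A = πD²/4 = π(0.0733)²/4 = 0.00422 m²; mean velocity V = Q/A = 0.006867/0.00422 = 1.627 m/s.
Reynolds number Re = ρVD/μ = 781 · 1.627 · 0.0733 / 0.00229 = 4.068e+04.
Re > 4000 → turbulent. Relative roughness ε/D = 1.1e-06/0.0733 = 1.5e-05. Swamee-Jain: f = 0.25/(log₁₀[1.5e-05/3.7 + 5.74/4.068e+04^0.9])² = 0.25/(log₁₀[4.06e-06 + 0.000408])² = 0.25/(-3.385)² = 0.02182.
Darcy-Weisbach: ΔP = f(L/D)(ρV²/2) = 0.02182·(2.54/0.0733)·(781·1.627²/2) = 0.02182·34.65·1034 = 781.7 Pa.
ΔP = 781.7 Pa = 0.782 kPa.

ΔP ≈ 0.782 kPa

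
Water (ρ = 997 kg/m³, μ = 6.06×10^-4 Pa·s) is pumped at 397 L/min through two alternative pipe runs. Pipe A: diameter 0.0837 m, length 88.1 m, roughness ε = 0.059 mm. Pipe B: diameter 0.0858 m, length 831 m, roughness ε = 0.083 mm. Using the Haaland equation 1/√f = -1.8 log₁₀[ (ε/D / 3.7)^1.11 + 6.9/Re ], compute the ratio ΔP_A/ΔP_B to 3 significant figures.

ΔP_A/ΔP_B ≈ 0.114

Pipe A: V = Q/A = 0.006617/0.005502 = 1.203 m/s; Re = 1.656e+05; ε/D = 0.000705; Haaland → f = 0.01992; ΔP_A = f(L/D)(ρV²/2) = 1.512e+04 Pa.
Pipe B: V = Q/A = 0.006617/0.005782 = 1.144 m/s; Re = 1.615e+05; ε/D = 0.000967; Haaland → f = 0.02105; ΔP_B = f(L/D)(ρV²/2) = 1.331e+05 Pa.
ΔP_A/ΔP_B = 1.512e+04/1.331e+05 = 0.114.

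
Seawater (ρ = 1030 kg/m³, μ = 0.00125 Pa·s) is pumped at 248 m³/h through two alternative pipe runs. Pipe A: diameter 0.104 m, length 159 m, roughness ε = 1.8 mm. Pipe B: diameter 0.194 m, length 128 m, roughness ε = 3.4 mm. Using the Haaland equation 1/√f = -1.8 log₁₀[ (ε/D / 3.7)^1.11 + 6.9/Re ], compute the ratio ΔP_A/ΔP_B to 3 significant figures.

Pipe A: V = Q/A = 0.06889/0.008495 = 8.109 m/s; Re = 6.949e+05; ε/D = 0.0173; Haaland → f = 0.0462; ΔP_A = f(L/D)(ρV²/2) = 2.392e+06 Pa.
Pipe B: V = Q/A = 0.06889/0.02956 = 2.331 m/s; Re = 3.726e+05; ε/D = 0.0175; Haaland → f = 0.04647; ΔP_B = f(L/D)(ρV²/2) = 8.576e+04 Pa.
ΔP_A/ΔP_B = 2.392e+06/8.576e+04 = 27.9.

ΔP_A/ΔP_B ≈ 27.9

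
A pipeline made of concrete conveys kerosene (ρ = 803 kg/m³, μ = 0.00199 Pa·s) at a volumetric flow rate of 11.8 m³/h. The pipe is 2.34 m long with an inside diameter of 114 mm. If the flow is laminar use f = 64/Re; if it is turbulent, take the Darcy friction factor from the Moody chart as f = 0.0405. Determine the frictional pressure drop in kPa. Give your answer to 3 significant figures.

Q = 11.8 m³/h = 11.8/3600 = 0.003278 m³/s.
Cross-sectional area A = πD²/4 = π(0.114)²/4 = 0.01021 m²; mean velocity V = Q/A = 0.003278/0.01021 = 0.3211 m/s.
Reynolds number Re = ρVD/μ = 803 · 0.3211 · 0.114 / 0.00199 = 1.477e+04.
Re > 4000 → turbulent; use the Moody-chart value f = 0.0405.
Darcy-Weisbach: ΔP = f(L/D)(ρV²/2) = 0.0405·(2.34/0.114)·(803·0.3211²/2) = 0.0405·20.53·41.4 = 34.42 Pa.
ΔP = 34.42 Pa = 0.0344 kPa.

ΔP ≈ 0.0344 kPa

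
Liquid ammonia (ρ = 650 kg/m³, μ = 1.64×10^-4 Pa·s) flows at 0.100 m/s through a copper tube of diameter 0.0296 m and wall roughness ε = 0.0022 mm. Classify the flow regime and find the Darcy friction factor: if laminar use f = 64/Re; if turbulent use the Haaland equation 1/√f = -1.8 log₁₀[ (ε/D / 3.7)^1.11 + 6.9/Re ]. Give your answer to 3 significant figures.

Re = ρVD/μ = 650·0.1·0.0296/0.000164 = 1.173e+04.
Re > 4000 → turbulent. ε/D = 2.2e-06/0.0296 = 7.43e-05; Haaland: 1/√f = -1.8 log₁₀[6.11e-06 + 0.000588] = 5.807, so f = 0.02966.

f ≈ 0.0297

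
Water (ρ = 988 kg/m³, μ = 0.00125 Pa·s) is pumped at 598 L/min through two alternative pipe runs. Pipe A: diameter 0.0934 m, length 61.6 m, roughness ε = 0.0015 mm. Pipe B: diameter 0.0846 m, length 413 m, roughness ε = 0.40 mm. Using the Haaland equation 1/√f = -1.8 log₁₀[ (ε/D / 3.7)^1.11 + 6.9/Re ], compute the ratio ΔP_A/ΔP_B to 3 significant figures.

ΔP_A/ΔP_B ≈ 0.0523

Pipe A: V = Q/A = 0.009967/0.006851 = 1.455 m/s; Re = 1.074e+05; ε/D = 1.61e-05; Haaland → f = 0.01763; ΔP_A = f(L/D)(ρV²/2) = 1.215e+04 Pa.
Pipe B: V = Q/A = 0.009967/0.005621 = 1.773 m/s; Re = 1.186e+05; ε/D = 0.00473; Haaland → f = 0.03067; ΔP_B = f(L/D)(ρV²/2) = 2.325e+05 Pa.
ΔP_A/ΔP_B = 1.215e+04/2.325e+05 = 0.0523.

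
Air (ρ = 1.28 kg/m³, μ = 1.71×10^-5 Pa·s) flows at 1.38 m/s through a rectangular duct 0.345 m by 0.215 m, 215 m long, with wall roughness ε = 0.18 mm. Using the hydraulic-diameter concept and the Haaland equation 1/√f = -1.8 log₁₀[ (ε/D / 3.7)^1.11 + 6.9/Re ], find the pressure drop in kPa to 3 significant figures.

Hydraulic diameter D_h = 4A/P = 4·(0.345·0.215)/(2·(0.345+0.215)) = 0.2967/1.12 = 0.2649 m.
Re = ρVD_h/μ = 1.28·1.38·0.2649/1.71e-05 = 2.736e+04.
ε/D_h = 0.00018/0.2649 = 0.000679; Haaland gives 1/√f = -1.8 log₁₀[7.13e-05+0.000252] = 6.282, so f = 0.02534.
ΔP = f(L/D_h)(ρV²/2) = 0.02534·215/0.2649·1.219 = 25.06 Pa.
ΔP = 0.0251 kPa.

ΔP ≈ 0.0251 kPa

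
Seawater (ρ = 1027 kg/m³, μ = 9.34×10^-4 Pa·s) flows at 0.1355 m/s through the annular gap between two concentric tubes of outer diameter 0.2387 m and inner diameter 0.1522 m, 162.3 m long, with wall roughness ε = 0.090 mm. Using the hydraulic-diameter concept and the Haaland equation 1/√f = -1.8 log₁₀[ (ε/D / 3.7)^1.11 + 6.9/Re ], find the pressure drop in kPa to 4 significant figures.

Hydraulic diameter D_h = 4A/P = D_o - D_i = 0.2387 - 0.1522 = 0.0865 m.
Re = ρVD_h/μ = 1027·0.1355·0.0865/0.000934 = 1.289e+04.
ε/D_h = 9e-05/0.0865 = 0.00104; Haaland gives 1/√f = -1.8 log₁₀[0.000114+0.000535] = 5.737, so f = 0.03038.
ΔP = f(L/D_h)(ρV²/2) = 0.03038·162.3/0.0865·9.428 = 537.5 Pa.
ΔP = 0.5375 kPa.

ΔP ≈ 0.5375 kPa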